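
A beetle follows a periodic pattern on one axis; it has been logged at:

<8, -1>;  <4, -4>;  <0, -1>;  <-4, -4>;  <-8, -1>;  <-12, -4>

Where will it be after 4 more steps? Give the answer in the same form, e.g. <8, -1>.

<-28, -4>

First: linear, -4 per step → -28 at step 9.
Second: cycles through -1, -4 every 2 steps. Step 9 lands at position 1 of the cycle → -4.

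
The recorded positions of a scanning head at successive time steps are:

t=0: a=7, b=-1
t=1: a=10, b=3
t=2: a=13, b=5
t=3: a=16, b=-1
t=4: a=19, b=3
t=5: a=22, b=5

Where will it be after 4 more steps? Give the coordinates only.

The a coordinate changes by +3 each step, so at step 9 it is 7 + 9·(3) = 34.
The b coordinate repeats the cycle [-1, 3, 5] with period 3; step 9 mod 3 = 0, giving -1.

a=34, b=-1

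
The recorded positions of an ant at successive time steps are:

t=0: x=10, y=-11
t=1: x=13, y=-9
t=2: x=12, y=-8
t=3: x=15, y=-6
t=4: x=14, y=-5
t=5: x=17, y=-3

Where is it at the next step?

Differencing gives (+3,+2), (-1,+1), (+3,+2), (-1,+1), (+3,+2). This is the pattern (+3,+2), (-1,+1) repeated.
step 6: apply (-1,+1) → x=16, y=-2

x=16, y=-2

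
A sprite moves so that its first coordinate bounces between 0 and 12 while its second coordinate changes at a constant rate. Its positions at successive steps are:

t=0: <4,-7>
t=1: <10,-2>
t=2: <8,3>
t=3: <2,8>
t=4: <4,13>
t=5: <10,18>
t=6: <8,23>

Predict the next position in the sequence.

<2,28>

The first coordinate travels 6 per step and bounces off the walls at 0 and 12.
  step 7: 8 → 2
The second coordinate changes by +5 each step: at step 7 it is 28.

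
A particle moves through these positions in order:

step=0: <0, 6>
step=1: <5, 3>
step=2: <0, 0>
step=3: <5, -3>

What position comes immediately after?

First: cycles through 0, 5 every 2 steps. Step 4 lands at position 0 of the cycle → 0.
Second: linear, -3 per step → -6 at step 4.

<0, -6>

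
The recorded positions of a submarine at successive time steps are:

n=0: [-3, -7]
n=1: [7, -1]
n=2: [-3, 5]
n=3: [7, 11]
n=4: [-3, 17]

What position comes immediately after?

[7, 23]

First: cycles through -3, 7 every 2 steps. Step 5 lands at position 1 of the cycle → 7.
Second: linear, +6 per step → 23 at step 5.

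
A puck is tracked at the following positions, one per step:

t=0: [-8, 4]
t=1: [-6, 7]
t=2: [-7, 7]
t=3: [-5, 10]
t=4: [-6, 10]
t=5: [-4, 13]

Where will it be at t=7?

[-3, 16]

Step-to-step displacements: [+2, +3], [-1, +0], [+2, +3], [-1, +0], [+2, +3] — a repeating cycle of length 2.
step 6: apply [-1, +0] → [-5, 13]
step 7: apply [+2, +3] → [-3, 16]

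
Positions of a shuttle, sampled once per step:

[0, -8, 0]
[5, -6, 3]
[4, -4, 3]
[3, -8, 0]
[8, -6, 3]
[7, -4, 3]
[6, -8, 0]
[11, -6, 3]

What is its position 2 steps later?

Step-to-step displacements: [+5, +2, +3], [-1, +2, +0], [-1, -4, -3], [+5, +2, +3], [-1, +2, +0], [-1, -4, -3], [+5, +2, +3] — a repeating cycle of length 3.
step 8: apply [-1, +2, +0] → [10, -4, 3]
step 9: apply [-1, -4, -3] → [9, -8, 0]

[9, -8, 0]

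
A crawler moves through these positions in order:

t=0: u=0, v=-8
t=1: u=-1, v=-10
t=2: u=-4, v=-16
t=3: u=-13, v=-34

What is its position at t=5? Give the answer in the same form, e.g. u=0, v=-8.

u=-121, v=-250

Consecutive displacements (-1, -2), (-3, -6), (-9, -18) scale by a factor of 3 each step.
step 4: u=-13, v=-34 + (-27, -54) → u=-40, v=-88
step 5: u=-40, v=-88 + (-81, -162) → u=-121, v=-250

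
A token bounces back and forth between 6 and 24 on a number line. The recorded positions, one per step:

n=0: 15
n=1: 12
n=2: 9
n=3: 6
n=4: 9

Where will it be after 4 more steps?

21

The value reflects between 6 and 24, moving 3 per step.
  step 5: 9 → 12
  step 6: 12 → 15
  step 7: 15 → 18
  step 8: 18 → 21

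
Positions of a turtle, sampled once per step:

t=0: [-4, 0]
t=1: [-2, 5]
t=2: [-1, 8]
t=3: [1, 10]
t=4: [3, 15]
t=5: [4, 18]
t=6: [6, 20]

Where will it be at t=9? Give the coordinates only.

[11, 30]

The moves between consecutive positions are [+2, +5], [+1, +3], [+2, +2], [+2, +5], [+1, +3], [+2, +2]; they repeat the 3-cycle [[+2, +5], [+1, +3], [+2, +2]].
step 7: apply [+2, +5] → [8, 25]
step 8: apply [+1, +3] → [9, 28]
step 9: apply [+2, +2] → [11, 30]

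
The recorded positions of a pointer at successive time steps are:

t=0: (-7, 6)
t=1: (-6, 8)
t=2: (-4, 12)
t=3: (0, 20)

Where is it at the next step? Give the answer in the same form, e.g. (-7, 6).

(8, 36)

Consecutive displacements (+1, +2), (+2, +4), (+4, +8) scale by a factor of 2 each step.
step 4: (0, 20) + (+8, +16) → (8, 36)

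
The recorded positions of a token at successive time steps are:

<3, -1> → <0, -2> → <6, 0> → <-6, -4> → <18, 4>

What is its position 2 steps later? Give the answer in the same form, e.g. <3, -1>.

<66, 20>

Consecutive displacements <-3, -1>, <+6, +2>, <-12, -4>, <+24, +8> scale by a factor of -2 each step.
step 5: <18, 4> + <-48, -16> → <-30, -12>
step 6: <-30, -12> + <+96, +32> → <66, 20>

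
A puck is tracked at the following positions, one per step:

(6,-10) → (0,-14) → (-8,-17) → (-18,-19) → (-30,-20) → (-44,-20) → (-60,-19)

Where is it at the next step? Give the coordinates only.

First differences are (-6,-4), (-8,-3), (-10,-2), (-12,-1), (-14,+0), (-16,+1); their common second difference is (-2,+1) (constant acceleration).
step 7: (-60,-19) + (-18,+2) → (-78,-17)

(-78,-17)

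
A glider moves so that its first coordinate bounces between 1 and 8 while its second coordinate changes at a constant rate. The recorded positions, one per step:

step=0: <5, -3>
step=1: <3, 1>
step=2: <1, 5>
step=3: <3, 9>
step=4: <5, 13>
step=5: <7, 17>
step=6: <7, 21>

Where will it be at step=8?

The first coordinate reflects between 1 and 8, moving 2 per step.
  step 7: 7 → 5
  step 8: 5 → 3
The second coordinate changes by +4 each step: at step 8 it is 29.

<3, 29>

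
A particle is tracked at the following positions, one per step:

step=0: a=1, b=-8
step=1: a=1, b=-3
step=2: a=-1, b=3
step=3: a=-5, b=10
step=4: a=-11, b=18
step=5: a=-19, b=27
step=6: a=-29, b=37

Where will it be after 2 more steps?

First differences are (+0,+5), (-2,+6), (-4,+7), (-6,+8), (-8,+9), (-10,+10); their common second difference is (-2,+1) (constant acceleration).
step 7: a=-29, b=37 + (-12,+11) → a=-41, b=48
step 8: a=-41, b=48 + (-14,+12) → a=-55, b=60

a=-55, b=60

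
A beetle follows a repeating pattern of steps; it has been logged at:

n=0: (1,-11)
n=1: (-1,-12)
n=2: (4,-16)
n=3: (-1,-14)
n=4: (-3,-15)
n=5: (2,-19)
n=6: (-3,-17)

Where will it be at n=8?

The moves between consecutive positions are (-2,-1), (+5,-4), (-5,+2), (-2,-1), (+5,-4), (-5,+2); they repeat the 3-cycle [(-2,-1), (+5,-4), (-5,+2)].
step 7: apply (-2,-1) → (-5,-18)
step 8: apply (+5,-4) → (0,-22)

(0,-22)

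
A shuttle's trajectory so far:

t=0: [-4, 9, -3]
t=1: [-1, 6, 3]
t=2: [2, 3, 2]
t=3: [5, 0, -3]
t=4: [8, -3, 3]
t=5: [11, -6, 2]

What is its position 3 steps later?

[20, -15, 2]

First: linear, +3 per step → 20 at step 8.
Second: linear, -3 per step → -15 at step 8.
Third: cycles through -3, 3, 2 every 3 steps. Step 8 lands at position 2 of the cycle → 2.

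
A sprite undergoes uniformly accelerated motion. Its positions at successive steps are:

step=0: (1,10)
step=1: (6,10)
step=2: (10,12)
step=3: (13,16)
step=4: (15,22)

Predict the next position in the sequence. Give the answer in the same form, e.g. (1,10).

(16,30)

First differences are (+5,+0), (+4,+2), (+3,+4), (+2,+6); their common second difference is (-1,+2) (constant acceleration).
step 5: (15,22) + (+1,+8) → (16,30)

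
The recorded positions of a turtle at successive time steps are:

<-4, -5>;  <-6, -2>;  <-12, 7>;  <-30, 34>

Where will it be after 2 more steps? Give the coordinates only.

Consecutive displacements <-2, +3>, <-6, +9>, <-18, +27> scale by a factor of 3 each step.
step 4: <-30, 34> + <-54, +81> → <-84, 115>
step 5: <-84, 115> + <-162, +243> → <-246, 358>

<-246, 358>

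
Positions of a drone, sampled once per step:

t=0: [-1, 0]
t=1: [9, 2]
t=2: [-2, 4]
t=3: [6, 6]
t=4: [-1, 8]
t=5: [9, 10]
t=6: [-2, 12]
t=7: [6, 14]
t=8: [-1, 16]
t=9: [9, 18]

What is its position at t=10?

First: cycles through -1, 9, -2, 6 every 4 steps. Step 10 lands at position 2 of the cycle → -2.
Second: linear, +2 per step → 20 at step 10.

[-2, 20]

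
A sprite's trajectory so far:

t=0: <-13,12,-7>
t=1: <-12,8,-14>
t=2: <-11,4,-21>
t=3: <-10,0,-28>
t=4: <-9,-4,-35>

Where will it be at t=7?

<-6,-16,-56>

Constant displacement of <+1,-4,-7> per step.
step 5: <-9,-4,-35> + <+1,-4,-7> → <-8,-8,-42>
step 6: <-8,-8,-42> + <+1,-4,-7> → <-7,-12,-49>
step 7: <-7,-12,-49> + <+1,-4,-7> → <-6,-16,-56>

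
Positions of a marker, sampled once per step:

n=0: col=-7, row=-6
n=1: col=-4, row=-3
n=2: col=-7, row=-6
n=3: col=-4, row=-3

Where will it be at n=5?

The jumps are (+3, +3), (-3, -3), (+3, +3) — a geometric progression with ratio -1.
step 4: col=-4, row=-3 + (-3, -3) → col=-7, row=-6
step 5: col=-7, row=-6 + (+3, +3) → col=-4, row=-3

col=-4, row=-3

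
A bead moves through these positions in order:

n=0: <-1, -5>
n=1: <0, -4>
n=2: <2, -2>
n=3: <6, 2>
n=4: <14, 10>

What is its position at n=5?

<30, 26>

Step-to-step displacements: <+1, +1>, <+2, +2>, <+4, +4>, <+8, +8>; each is 2× the previous.
step 5: <14, 10> + <+16, +16> → <30, 26>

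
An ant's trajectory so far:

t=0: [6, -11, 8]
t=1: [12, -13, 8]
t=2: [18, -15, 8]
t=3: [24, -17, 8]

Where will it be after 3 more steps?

Each step adds [+6, -2, +0] to the position.
step 4: [24, -17, 8] + [+6, -2, +0] → [30, -19, 8]
step 5: [30, -19, 8] + [+6, -2, +0] → [36, -21, 8]
step 6: [36, -21, 8] + [+6, -2, +0] → [42, -23, 8]

[42, -23, 8]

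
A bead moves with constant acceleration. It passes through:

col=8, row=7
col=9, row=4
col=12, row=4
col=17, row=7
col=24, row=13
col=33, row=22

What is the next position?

col=44, row=34

Taking differences between consecutive positions: (+1,-3), (+3,+0), (+5,+3), (+7,+6), (+9,+9). These grow by (+2,+3) each step.
step 6: col=33, row=22 + (+11,+12) → col=44, row=34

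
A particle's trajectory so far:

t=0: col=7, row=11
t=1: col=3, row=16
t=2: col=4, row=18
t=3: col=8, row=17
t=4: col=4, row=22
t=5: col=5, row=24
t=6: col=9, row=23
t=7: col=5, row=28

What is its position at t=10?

Differencing gives (-4, +5), (+1, +2), (+4, -1), (-4, +5), (+1, +2), (+4, -1), (-4, +5). This is the pattern (-4, +5), (+1, +2), (+4, -1) repeated.
step 8: apply (+1, +2) → col=6, row=30
step 9: apply (+4, -1) → col=10, row=29
step 10: apply (-4, +5) → col=6, row=34

col=6, row=34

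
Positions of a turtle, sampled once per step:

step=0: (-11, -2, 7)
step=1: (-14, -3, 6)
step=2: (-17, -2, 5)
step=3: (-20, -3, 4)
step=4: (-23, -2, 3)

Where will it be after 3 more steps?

(-32, -3, 0)

First: linear, -3 per step → -32 at step 7.
Second: cycles through -2, -3 every 2 steps. Step 7 lands at position 1 of the cycle → -3.
Third: linear, -1 per step → 0 at step 7.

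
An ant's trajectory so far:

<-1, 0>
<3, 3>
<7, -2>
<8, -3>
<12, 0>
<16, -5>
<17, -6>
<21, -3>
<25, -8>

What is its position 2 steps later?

Step-to-step displacements: <+4, +3>, <+4, -5>, <+1, -1>, <+4, +3>, <+4, -5>, <+1, -1>, <+4, +3>, <+4, -5> — a repeating cycle of length 3.
step 9: apply <+1, -1> → <26, -9>
step 10: apply <+4, +3> → <30, -6>

<30, -6>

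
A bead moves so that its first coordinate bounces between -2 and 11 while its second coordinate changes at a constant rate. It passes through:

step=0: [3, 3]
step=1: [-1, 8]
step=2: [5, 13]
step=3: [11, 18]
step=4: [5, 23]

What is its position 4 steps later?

[7, 43]

The first coordinate travels 6 per step and bounces off the walls at -2 and 11.
  step 5: 5 → -1
  step 6: -1 → 3
  step 7: 3 → 9
  step 8: 9 → 7
The second coordinate changes by +5 each step: at step 8 it is 43.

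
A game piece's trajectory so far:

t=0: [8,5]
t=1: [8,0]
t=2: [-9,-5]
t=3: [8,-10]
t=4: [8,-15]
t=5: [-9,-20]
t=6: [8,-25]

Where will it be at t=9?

[8,-40]

First: cycles through 8, 8, -9 every 3 steps. Step 9 lands at position 0 of the cycle → 8.
Second: linear, -5 per step → -40 at step 9.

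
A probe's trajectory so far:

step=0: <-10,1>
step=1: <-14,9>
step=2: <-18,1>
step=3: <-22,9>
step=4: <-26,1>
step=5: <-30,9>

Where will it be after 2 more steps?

<-38,9>

First: linear, -4 per step → -38 at step 7.
Second: cycles through 1, 9 every 2 steps. Step 7 lands at position 1 of the cycle → 9.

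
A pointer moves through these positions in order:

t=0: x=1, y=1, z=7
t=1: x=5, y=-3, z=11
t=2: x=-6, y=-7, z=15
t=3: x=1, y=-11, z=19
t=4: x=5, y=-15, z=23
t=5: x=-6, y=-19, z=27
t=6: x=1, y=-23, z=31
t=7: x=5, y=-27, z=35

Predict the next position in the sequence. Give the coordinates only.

x=-6, y=-31, z=39

The x coordinate repeats the cycle [1, 5, -6] with period 3; step 8 mod 3 = 2, giving -6.
The y coordinate changes by -4 each step, so at step 8 it is 1 + 8·(-4) = -31.
The z coordinate changes by +4 each step, so at step 8 it is 7 + 8·(4) = 39.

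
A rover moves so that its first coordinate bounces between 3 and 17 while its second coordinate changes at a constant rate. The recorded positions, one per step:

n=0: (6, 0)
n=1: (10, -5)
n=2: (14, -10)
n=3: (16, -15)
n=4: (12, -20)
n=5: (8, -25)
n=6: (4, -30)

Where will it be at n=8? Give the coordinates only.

(10, -40)

The first coordinate travels 4 per step and bounces off the walls at 3 and 17.
  step 7: 4 → 6
  step 8: 6 → 10
The second coordinate changes by -5 each step: at step 8 it is -40.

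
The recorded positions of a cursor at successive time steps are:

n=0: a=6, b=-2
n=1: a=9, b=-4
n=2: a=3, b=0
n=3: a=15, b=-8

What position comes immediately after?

The jumps are (+3, -2), (-6, +4), (+12, -8) — a geometric progression with ratio -2.
step 4: a=15, b=-8 + (-24, +16) → a=-9, b=8

a=-9, b=8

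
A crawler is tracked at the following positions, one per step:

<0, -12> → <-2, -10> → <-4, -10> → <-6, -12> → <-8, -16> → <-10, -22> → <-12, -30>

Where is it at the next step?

First differences are <-2, +2>, <-2, +0>, <-2, -2>, <-2, -4>, <-2, -6>, <-2, -8>; their common second difference is <+0, -2> (constant acceleration).
step 7: <-12, -30> + <-2, -10> → <-14, -40>

<-14, -40>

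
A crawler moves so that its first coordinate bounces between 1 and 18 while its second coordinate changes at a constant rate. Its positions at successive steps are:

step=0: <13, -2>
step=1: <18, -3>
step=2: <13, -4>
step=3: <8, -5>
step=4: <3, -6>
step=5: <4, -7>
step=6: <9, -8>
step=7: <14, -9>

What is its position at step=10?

The first coordinate travels 5 per step and bounces off the walls at 1 and 18.
  step 8: 14 → 17
  step 9: 17 → 12
  step 10: 12 → 7
The second coordinate changes by -1 each step: at step 10 it is -12.

<7, -12>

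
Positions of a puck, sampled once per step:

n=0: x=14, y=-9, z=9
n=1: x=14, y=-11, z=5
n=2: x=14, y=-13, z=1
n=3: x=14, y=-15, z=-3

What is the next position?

The position changes by (+0,-2,-4) every step.
step 4: x=14, y=-15, z=-3 + (+0,-2,-4) → x=14, y=-17, z=-7

x=14, y=-17, z=-7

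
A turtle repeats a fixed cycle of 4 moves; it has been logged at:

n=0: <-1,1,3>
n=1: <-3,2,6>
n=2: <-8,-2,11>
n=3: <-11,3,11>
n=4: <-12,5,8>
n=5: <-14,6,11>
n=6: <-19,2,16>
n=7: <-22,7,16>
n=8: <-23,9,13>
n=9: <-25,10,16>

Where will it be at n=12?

The moves between consecutive positions are <-2,+1,+3>, <-5,-4,+5>, <-3,+5,+0>, <-1,+2,-3>, <-2,+1,+3>, <-5,-4,+5>, <-3,+5,+0>, <-1,+2,-3>, <-2,+1,+3>; they repeat the 4-cycle [<-2,+1,+3>, <-5,-4,+5>, <-3,+5,+0>, <-1,+2,-3>].
step 10: apply <-5,-4,+5> → <-30,6,21>
step 11: apply <-3,+5,+0> → <-33,11,21>
step 12: apply <-1,+2,-3> → <-34,13,18>

<-34,13,18>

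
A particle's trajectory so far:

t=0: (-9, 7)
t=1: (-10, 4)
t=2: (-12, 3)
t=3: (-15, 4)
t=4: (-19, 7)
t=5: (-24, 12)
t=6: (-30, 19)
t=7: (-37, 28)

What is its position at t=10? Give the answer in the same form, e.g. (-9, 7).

First differences are (-1, -3), (-2, -1), (-3, +1), (-4, +3), (-5, +5), (-6, +7), (-7, +9); their common second difference is (-1, +2) (constant acceleration).
step 8: (-37, 28) + (-8, +11) → (-45, 39)
step 9: (-45, 39) + (-9, +13) → (-54, 52)
step 10: (-54, 52) + (-10, +15) → (-64, 67)

(-64, 67)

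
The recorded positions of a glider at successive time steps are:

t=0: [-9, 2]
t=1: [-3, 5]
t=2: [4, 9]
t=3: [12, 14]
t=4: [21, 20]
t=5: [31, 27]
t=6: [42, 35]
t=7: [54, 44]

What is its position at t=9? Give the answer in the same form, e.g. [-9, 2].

[81, 65]

Successive displacements: [+6, +3], [+7, +4], [+8, +5], [+9, +6], [+10, +7], [+11, +8], [+12, +9] — each changes by [+1, +1].
step 8: [54, 44] + [+13, +10] → [67, 54]
step 9: [67, 54] + [+14, +11] → [81, 65]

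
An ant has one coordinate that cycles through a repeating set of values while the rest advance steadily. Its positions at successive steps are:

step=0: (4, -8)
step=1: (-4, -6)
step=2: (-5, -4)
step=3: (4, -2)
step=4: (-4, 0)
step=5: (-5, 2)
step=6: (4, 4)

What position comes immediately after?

(-4, 6)

First: cycles through 4, -4, -5 every 3 steps. Step 7 lands at position 1 of the cycle → -4.
Second: linear, +2 per step → 6 at step 7.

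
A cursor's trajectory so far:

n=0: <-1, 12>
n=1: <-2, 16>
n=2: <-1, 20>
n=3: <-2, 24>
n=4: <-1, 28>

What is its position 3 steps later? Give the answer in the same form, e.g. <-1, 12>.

The first coordinate repeats the cycle [-1, -2] with period 2; step 7 mod 2 = 1, giving -2.
The second coordinate changes by +4 each step, so at step 7 it is 12 + 7·(4) = 40.

<-2, 40>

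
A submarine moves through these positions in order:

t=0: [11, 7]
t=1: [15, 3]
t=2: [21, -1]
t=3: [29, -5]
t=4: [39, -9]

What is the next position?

Successive displacements: [+4, -4], [+6, -4], [+8, -4], [+10, -4] — each changes by [+2, +0].
step 5: [39, -9] + [+12, -4] → [51, -13]

[51, -13]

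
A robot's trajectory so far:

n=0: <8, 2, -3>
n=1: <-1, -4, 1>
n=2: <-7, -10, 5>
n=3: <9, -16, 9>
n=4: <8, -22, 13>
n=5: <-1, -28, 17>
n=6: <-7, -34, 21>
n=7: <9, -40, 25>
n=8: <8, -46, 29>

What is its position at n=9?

<-1, -52, 33>

The first coordinate repeats the cycle [8, -1, -7, 9] with period 4; step 9 mod 4 = 1, giving -1.
The second coordinate changes by -6 each step, so at step 9 it is 2 + 9·(-6) = -52.
The third coordinate changes by +4 each step, so at step 9 it is -3 + 9·(4) = 33.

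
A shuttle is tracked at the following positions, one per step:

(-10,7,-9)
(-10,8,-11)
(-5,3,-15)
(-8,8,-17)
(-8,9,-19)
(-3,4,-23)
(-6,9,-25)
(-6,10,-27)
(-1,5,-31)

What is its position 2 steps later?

(-4,11,-35)

The moves between consecutive positions are (+0,+1,-2), (+5,-5,-4), (-3,+5,-2), (+0,+1,-2), (+5,-5,-4), (-3,+5,-2), (+0,+1,-2), (+5,-5,-4); they repeat the 3-cycle [(+0,+1,-2), (+5,-5,-4), (-3,+5,-2)].
step 9: apply (-3,+5,-2) → (-4,10,-33)
step 10: apply (+0,+1,-2) → (-4,11,-35)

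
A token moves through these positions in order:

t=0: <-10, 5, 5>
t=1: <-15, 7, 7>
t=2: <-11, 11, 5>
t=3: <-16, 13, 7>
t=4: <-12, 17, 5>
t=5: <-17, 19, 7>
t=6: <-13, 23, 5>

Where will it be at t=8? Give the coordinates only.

<-14, 29, 5>

Step-to-step displacements: <-5, +2, +2>, <+4, +4, -2>, <-5, +2, +2>, <+4, +4, -2>, <-5, +2, +2>, <+4, +4, -2> — a repeating cycle of length 2.
step 7: apply <-5, +2, +2> → <-18, 25, 7>
step 8: apply <+4, +4, -2> → <-14, 29, 5>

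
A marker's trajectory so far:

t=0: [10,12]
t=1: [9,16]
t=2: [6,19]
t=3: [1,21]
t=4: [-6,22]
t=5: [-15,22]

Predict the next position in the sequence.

Successive displacements: [-1,+4], [-3,+3], [-5,+2], [-7,+1], [-9,+0] — each changes by [-2,-1].
step 6: [-15,22] + [-11,-1] → [-26,21]

[-26,21]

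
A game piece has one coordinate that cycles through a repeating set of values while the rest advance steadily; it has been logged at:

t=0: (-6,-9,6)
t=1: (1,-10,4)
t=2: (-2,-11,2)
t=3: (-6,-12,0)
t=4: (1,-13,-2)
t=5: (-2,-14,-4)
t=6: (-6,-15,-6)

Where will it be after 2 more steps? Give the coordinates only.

(-2,-17,-10)

First: cycles through -6, 1, -2 every 3 steps. Step 8 lands at position 2 of the cycle → -2.
Second: linear, -1 per step → -17 at step 8.
Third: linear, -2 per step → -10 at step 8.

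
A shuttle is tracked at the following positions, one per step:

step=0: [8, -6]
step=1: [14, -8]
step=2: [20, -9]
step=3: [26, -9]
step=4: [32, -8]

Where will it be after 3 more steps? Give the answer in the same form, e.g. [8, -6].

[50, 1]

First differences are [+6, -2], [+6, -1], [+6, +0], [+6, +1]; their common second difference is [+0, +1] (constant acceleration).
step 5: [32, -8] + [+6, +2] → [38, -6]
step 6: [38, -6] + [+6, +3] → [44, -3]
step 7: [44, -3] + [+6, +4] → [50, 1]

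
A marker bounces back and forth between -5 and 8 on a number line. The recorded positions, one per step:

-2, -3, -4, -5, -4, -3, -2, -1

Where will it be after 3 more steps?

The value reflects between -5 and 8, moving 1 per step.
  step 8: -1 → 0
  step 9: 0 → 1
  step 10: 1 → 2

2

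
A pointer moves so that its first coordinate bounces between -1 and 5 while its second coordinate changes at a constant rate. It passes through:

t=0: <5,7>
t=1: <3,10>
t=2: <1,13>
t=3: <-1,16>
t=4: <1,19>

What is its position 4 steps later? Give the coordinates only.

<1,31>

The first coordinate travels 2 per step and bounces off the walls at -1 and 5.
  step 5: 1 → 3
  step 6: 3 → 5
  step 7: 5 → 3
  step 8: 3 → 1
The second coordinate changes by +3 each step: at step 8 it is 31.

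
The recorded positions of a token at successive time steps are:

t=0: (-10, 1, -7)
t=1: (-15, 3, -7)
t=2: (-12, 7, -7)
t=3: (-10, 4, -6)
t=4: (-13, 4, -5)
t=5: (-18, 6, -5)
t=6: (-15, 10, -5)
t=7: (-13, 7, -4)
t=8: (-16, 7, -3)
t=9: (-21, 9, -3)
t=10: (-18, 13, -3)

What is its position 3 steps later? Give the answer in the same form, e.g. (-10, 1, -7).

(-24, 12, -1)

Differencing gives (-5, +2, +0), (+3, +4, +0), (+2, -3, +1), (-3, +0, +1), (-5, +2, +0), (+3, +4, +0), (+2, -3, +1), (-3, +0, +1), (-5, +2, +0), (+3, +4, +0). This is the pattern (-5, +2, +0), (+3, +4, +0), (+2, -3, +1), (-3, +0, +1) repeated.
step 11: apply (+2, -3, +1) → (-16, 10, -2)
step 12: apply (-3, +0, +1) → (-19, 10, -1)
step 13: apply (-5, +2, +0) → (-24, 12, -1)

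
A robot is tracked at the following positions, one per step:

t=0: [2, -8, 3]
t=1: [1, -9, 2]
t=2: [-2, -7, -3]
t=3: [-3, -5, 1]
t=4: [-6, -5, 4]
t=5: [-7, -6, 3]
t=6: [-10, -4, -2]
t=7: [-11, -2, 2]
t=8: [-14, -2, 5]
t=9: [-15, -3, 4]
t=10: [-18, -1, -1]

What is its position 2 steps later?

[-22, 1, 6]

The moves between consecutive positions are [-1, -1, -1], [-3, +2, -5], [-1, +2, +4], [-3, +0, +3], [-1, -1, -1], [-3, +2, -5], [-1, +2, +4], [-3, +0, +3], [-1, -1, -1], [-3, +2, -5]; they repeat the 4-cycle [[-1, -1, -1], [-3, +2, -5], [-1, +2, +4], [-3, +0, +3]].
step 11: apply [-1, +2, +4] → [-19, 1, 3]
step 12: apply [-3, +0, +3] → [-22, 1, 6]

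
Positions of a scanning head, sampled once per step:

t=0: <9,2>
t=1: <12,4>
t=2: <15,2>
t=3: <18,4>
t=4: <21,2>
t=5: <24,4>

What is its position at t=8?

<33,2>

The first coordinate changes by +3 each step, so at step 8 it is 9 + 8·(3) = 33.
The second coordinate repeats the cycle [2, 4] with period 2; step 8 mod 2 = 0, giving 2.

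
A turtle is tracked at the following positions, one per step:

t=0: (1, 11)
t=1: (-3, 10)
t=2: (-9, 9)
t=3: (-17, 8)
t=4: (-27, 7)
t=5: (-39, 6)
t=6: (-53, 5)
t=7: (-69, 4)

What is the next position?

Taking differences between consecutive positions: (-4, -1), (-6, -1), (-8, -1), (-10, -1), (-12, -1), (-14, -1), (-16, -1). These grow by (-2, +0) each step.
step 8: (-69, 4) + (-18, -1) → (-87, 3)

(-87, 3)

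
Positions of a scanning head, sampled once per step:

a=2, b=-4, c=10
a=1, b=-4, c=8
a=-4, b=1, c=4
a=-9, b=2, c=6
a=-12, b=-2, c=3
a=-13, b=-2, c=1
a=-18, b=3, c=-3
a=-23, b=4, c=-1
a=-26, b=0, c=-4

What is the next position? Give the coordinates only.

Step-to-step displacements: (-1, +0, -2), (-5, +5, -4), (-5, +1, +2), (-3, -4, -3), (-1, +0, -2), (-5, +5, -4), (-5, +1, +2), (-3, -4, -3) — a repeating cycle of length 4.
step 9: apply (-1, +0, -2) → a=-27, b=0, c=-6

a=-27, b=0, c=-6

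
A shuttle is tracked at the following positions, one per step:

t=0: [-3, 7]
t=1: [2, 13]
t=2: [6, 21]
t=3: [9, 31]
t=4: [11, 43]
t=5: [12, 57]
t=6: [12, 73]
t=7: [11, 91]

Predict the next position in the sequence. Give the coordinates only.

Successive displacements: [+5, +6], [+4, +8], [+3, +10], [+2, +12], [+1, +14], [+0, +16], [-1, +18] — each changes by [-1, +2].
step 8: [11, 91] + [-2, +20] → [9, 111]

[9, 111]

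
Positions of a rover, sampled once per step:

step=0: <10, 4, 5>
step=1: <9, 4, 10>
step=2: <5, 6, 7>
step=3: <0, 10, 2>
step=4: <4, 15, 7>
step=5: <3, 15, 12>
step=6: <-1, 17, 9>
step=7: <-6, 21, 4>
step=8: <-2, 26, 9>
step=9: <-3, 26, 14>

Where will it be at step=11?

<-12, 32, 6>

The moves between consecutive positions are <-1, +0, +5>, <-4, +2, -3>, <-5, +4, -5>, <+4, +5, +5>, <-1, +0, +5>, <-4, +2, -3>, <-5, +4, -5>, <+4, +5, +5>, <-1, +0, +5>; they repeat the 4-cycle [<-1, +0, +5>, <-4, +2, -3>, <-5, +4, -5>, <+4, +5, +5>].
step 10: apply <-4, +2, -3> → <-7, 28, 11>
step 11: apply <-5, +4, -5> → <-12, 32, 6>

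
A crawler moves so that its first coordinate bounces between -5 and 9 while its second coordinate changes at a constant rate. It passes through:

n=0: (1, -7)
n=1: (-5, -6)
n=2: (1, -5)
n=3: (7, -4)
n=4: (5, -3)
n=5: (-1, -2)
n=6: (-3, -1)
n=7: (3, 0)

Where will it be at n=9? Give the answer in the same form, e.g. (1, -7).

(3, 2)

The first coordinate reflects between -5 and 9, moving 6 per step.
  step 8: 3 → 9
  step 9: 9 → 3
The second coordinate changes by +1 each step: at step 9 it is 2.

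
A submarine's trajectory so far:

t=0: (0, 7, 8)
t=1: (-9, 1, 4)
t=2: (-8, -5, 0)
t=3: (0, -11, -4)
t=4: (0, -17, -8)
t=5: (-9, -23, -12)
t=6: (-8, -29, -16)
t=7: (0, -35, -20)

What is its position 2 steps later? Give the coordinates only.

(-9, -47, -28)

First: cycles through 0, -9, -8, 0 every 4 steps. Step 9 lands at position 1 of the cycle → -9.
Second: linear, -6 per step → -47 at step 9.
Third: linear, -4 per step → -28 at step 9.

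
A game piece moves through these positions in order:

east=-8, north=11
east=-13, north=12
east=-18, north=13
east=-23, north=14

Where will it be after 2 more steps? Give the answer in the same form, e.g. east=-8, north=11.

east=-33, north=16

The position changes by (-5,+1) every step.
step 4: east=-23, north=14 + (-5,+1) → east=-28, north=15
step 5: east=-28, north=15 + (-5,+1) → east=-33, north=16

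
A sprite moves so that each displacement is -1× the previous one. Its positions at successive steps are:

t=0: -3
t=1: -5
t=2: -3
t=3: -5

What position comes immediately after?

Step-to-step displacements: -2, +2, -2; each is -1× the previous.
step 4: -5 + 2 → -3

-3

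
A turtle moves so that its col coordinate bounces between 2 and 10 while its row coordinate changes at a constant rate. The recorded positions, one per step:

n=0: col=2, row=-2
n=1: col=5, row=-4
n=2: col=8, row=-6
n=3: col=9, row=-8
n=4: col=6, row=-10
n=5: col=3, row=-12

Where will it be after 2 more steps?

The col coordinate reflects between 2 and 10, moving 3 per step.
  step 6: 3 → 4
  step 7: 4 → 7
The row coordinate changes by -2 each step: at step 7 it is -16.

col=7, row=-16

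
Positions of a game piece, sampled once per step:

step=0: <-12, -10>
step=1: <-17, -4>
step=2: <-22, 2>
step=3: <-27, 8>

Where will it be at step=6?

<-42, 26>

Each step adds <-5, +6> to the position.
step 4: <-27, 8> + <-5, +6> → <-32, 14>
step 5: <-32, 14> + <-5, +6> → <-37, 20>
step 6: <-37, 20> + <-5, +6> → <-42, 26>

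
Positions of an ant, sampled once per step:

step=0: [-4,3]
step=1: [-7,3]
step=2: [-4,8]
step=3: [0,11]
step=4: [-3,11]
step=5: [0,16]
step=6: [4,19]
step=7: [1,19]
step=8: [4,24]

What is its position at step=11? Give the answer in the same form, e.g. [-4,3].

[8,32]

The moves between consecutive positions are [-3,+0], [+3,+5], [+4,+3], [-3,+0], [+3,+5], [+4,+3], [-3,+0], [+3,+5]; they repeat the 3-cycle [[-3,+0], [+3,+5], [+4,+3]].
step 9: apply [+4,+3] → [8,27]
step 10: apply [-3,+0] → [5,27]
step 11: apply [+3,+5] → [8,32]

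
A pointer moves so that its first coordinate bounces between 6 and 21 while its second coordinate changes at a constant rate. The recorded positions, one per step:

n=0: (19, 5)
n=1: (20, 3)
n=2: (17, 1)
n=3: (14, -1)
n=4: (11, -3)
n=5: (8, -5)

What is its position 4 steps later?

(16, -13)

The first coordinate travels 3 per step and bounces off the walls at 6 and 21.
  step 6: 8 → 7
  step 7: 7 → 10
  step 8: 10 → 13
  step 9: 13 → 16
The second coordinate changes by -2 each step: at step 9 it is -13.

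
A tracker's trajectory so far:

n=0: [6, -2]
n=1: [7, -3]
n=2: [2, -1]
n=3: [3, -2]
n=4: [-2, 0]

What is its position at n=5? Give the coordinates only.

Differencing gives [+1, -1], [-5, +2], [+1, -1], [-5, +2]. This is the pattern [+1, -1], [-5, +2] repeated.
step 5: apply [+1, -1] → [-1, -1]

[-1, -1]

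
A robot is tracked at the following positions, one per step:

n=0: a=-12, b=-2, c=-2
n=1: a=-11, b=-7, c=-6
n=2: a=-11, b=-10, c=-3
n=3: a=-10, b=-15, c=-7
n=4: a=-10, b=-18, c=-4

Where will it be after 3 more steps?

a=-8, b=-31, c=-9

The moves between consecutive positions are (+1,-5,-4), (+0,-3,+3), (+1,-5,-4), (+0,-3,+3); they repeat the 2-cycle [(+1,-5,-4), (+0,-3,+3)].
step 5: apply (+1,-5,-4) → a=-9, b=-23, c=-8
step 6: apply (+0,-3,+3) → a=-9, b=-26, c=-5
step 7: apply (+1,-5,-4) → a=-8, b=-31, c=-9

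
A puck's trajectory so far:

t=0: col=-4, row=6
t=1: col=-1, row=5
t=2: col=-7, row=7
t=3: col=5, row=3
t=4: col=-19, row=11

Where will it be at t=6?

col=-67, row=27

Step-to-step displacements: (+3, -1), (-6, +2), (+12, -4), (-24, +8); each is -2× the previous.
step 5: col=-19, row=11 + (+48, -16) → col=29, row=-5
step 6: col=29, row=-5 + (-96, +32) → col=-67, row=27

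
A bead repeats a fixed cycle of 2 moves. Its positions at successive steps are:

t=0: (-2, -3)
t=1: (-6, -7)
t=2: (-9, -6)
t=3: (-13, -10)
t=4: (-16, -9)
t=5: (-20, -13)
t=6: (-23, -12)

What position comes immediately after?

(-27, -16)

The moves between consecutive positions are (-4, -4), (-3, +1), (-4, -4), (-3, +1), (-4, -4), (-3, +1); they repeat the 2-cycle [(-4, -4), (-3, +1)].
step 7: apply (-4, -4) → (-27, -16)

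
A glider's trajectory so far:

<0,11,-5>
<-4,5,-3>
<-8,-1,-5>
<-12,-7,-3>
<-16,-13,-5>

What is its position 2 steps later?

First: linear, -4 per step → -24 at step 6.
Second: linear, -6 per step → -25 at step 6.
Third: cycles through -5, -3 every 2 steps. Step 6 lands at position 0 of the cycle → -5.

<-24,-25,-5>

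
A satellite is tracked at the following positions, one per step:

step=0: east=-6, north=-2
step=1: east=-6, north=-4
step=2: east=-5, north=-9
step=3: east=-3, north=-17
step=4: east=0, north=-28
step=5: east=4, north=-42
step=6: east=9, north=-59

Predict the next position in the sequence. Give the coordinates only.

Taking differences between consecutive positions: (+0, -2), (+1, -5), (+2, -8), (+3, -11), (+4, -14), (+5, -17). These grow by (+1, -3) each step.
step 7: east=9, north=-59 + (+6, -20) → east=15, north=-79

east=15, north=-79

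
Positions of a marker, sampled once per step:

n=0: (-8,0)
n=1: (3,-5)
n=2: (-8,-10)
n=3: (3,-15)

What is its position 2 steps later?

(3,-25)

The first coordinate repeats the cycle [-8, 3] with period 2; step 5 mod 2 = 1, giving 3.
The second coordinate changes by -5 each step, so at step 5 it is 0 + 5·(-5) = -25.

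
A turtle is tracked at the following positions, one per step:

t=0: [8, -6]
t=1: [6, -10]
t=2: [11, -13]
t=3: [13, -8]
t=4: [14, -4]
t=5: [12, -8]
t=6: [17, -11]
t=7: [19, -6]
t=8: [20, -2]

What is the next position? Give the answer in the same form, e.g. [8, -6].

The moves between consecutive positions are [-2, -4], [+5, -3], [+2, +5], [+1, +4], [-2, -4], [+5, -3], [+2, +5], [+1, +4]; they repeat the 4-cycle [[-2, -4], [+5, -3], [+2, +5], [+1, +4]].
step 9: apply [-2, -4] → [18, -6]

[18, -6]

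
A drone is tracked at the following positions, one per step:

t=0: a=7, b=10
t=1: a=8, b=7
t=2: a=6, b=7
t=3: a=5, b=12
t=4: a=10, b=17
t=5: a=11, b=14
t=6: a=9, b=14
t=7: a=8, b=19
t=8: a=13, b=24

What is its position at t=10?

Differencing gives (+1,-3), (-2,+0), (-1,+5), (+5,+5), (+1,-3), (-2,+0), (-1,+5), (+5,+5). This is the pattern (+1,-3), (-2,+0), (-1,+5), (+5,+5) repeated.
step 9: apply (+1,-3) → a=14, b=21
step 10: apply (-2,+0) → a=12, b=21

a=12, b=21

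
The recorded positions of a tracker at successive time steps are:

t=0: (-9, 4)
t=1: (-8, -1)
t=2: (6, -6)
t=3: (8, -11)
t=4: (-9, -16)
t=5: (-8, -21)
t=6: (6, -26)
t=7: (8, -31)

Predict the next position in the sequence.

(-9, -36)

First: cycles through -9, -8, 6, 8 every 4 steps. Step 8 lands at position 0 of the cycle → -9.
Second: linear, -5 per step → -36 at step 8.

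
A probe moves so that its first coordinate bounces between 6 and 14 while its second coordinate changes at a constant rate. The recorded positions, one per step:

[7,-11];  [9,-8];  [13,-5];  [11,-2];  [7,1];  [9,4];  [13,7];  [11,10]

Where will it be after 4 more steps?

The first coordinate reflects between 6 and 14, moving 4 per step.
  step 8: 11 → 7
  step 9: 7 → 9
  step 10: 9 → 13
  step 11: 13 → 11
The second coordinate changes by +3 each step: at step 11 it is 22.

[11,22]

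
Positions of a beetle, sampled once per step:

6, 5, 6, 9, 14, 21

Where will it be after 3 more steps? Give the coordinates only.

54

Taking differences between consecutive positions: -1, +1, +3, +5, +7. These grow by +2 each step.
step 6: 21 + 9 → 30
step 7: 30 + 11 → 41
step 8: 41 + 13 → 54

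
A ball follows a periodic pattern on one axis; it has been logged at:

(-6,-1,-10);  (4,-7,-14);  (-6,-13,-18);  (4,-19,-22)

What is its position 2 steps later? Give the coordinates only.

(4,-31,-30)

The first coordinate repeats the cycle [-6, 4] with period 2; step 5 mod 2 = 1, giving 4.
The second coordinate changes by -6 each step, so at step 5 it is -1 + 5·(-6) = -31.
The third coordinate changes by -4 each step, so at step 5 it is -10 + 5·(-4) = -30.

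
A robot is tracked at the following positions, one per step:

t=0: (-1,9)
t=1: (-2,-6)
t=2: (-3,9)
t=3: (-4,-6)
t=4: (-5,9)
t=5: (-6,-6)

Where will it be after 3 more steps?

(-9,9)

First: linear, -1 per step → -9 at step 8.
Second: cycles through 9, -6 every 2 steps. Step 8 lands at position 0 of the cycle → 9.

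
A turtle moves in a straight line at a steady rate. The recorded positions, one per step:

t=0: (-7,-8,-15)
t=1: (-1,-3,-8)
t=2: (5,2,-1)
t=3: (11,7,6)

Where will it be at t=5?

Constant displacement of (+6,+5,+7) per step.
step 4: (11,7,6) + (+6,+5,+7) → (17,12,13)
step 5: (17,12,13) + (+6,+5,+7) → (23,17,20)

(23,17,20)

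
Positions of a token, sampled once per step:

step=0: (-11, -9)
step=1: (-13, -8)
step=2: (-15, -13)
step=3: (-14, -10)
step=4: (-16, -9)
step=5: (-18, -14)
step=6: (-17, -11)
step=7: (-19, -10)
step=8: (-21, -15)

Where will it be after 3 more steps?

(-24, -16)

Differencing gives (-2, +1), (-2, -5), (+1, +3), (-2, +1), (-2, -5), (+1, +3), (-2, +1), (-2, -5). This is the pattern (-2, +1), (-2, -5), (+1, +3) repeated.
step 9: apply (+1, +3) → (-20, -12)
step 10: apply (-2, +1) → (-22, -11)
step 11: apply (-2, -5) → (-24, -16)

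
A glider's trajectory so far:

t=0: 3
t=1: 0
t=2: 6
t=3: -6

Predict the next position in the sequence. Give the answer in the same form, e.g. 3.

The jumps are -3, +6, -12 — a geometric progression with ratio -2.
step 4: -6 + 24 → 18

18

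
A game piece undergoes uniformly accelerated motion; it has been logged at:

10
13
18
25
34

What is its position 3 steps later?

73

Successive displacements: +3, +5, +7, +9 — each changes by +2.
step 5: 34 + 11 → 45
step 6: 45 + 13 → 58
step 7: 58 + 15 → 73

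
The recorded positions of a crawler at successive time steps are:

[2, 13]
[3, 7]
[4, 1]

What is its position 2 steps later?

[6, -11]

The position changes by [+1, -6] every step.
step 3: [4, 1] + [+1, -6] → [5, -5]
step 4: [5, -5] + [+1, -6] → [6, -11]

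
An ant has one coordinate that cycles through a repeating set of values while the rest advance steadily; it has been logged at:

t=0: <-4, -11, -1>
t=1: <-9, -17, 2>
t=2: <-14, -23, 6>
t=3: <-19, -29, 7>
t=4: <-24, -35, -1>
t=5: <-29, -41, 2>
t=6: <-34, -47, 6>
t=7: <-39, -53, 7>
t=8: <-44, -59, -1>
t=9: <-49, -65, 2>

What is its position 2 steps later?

<-59, -77, 7>

First: linear, -5 per step → -59 at step 11.
Second: linear, -6 per step → -77 at step 11.
Third: cycles through -1, 2, 6, 7 every 4 steps. Step 11 lands at position 3 of the cycle → 7.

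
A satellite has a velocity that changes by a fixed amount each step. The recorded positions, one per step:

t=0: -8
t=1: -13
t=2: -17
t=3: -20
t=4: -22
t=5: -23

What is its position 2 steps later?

-22

First differences are -5, -4, -3, -2, -1; their common second difference is +1 (constant acceleration).
step 6: -23 + 0 → -23
step 7: -23 + 1 → -22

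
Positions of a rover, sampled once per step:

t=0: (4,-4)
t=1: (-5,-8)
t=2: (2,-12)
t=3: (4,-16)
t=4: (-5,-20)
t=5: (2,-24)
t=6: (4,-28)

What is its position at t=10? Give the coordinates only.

First: cycles through 4, -5, 2 every 3 steps. Step 10 lands at position 1 of the cycle → -5.
Second: linear, -4 per step → -44 at step 10.

(-5,-44)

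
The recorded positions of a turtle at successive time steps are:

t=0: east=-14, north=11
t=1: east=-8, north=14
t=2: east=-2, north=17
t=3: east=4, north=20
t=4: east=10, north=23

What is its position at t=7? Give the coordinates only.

Each step adds (+6,+3) to the position.
step 5: east=10, north=23 + (+6,+3) → east=16, north=26
step 6: east=16, north=26 + (+6,+3) → east=22, north=29
step 7: east=22, north=29 + (+6,+3) → east=28, north=32

east=28, north=32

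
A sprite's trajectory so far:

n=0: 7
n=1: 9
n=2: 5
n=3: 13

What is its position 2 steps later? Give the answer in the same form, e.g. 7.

The jumps are +2, -4, +8 — a geometric progression with ratio -2.
step 4: 13 − 16 → -3
step 5: -3 + 32 → 29

29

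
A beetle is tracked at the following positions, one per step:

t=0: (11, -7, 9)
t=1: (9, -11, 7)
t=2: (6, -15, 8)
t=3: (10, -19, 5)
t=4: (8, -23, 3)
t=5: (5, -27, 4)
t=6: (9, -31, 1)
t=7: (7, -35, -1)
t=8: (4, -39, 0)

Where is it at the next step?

Step-to-step displacements: (-2, -4, -2), (-3, -4, +1), (+4, -4, -3), (-2, -4, -2), (-3, -4, +1), (+4, -4, -3), (-2, -4, -2), (-3, -4, +1) — a repeating cycle of length 3.
step 9: apply (+4, -4, -3) → (8, -43, -3)

(8, -43, -3)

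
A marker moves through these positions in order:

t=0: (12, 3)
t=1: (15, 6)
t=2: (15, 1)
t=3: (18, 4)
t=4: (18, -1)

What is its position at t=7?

The moves between consecutive positions are (+3, +3), (+0, -5), (+3, +3), (+0, -5); they repeat the 2-cycle [(+3, +3), (+0, -5)].
step 5: apply (+3, +3) → (21, 2)
step 6: apply (+0, -5) → (21, -3)
step 7: apply (+3, +3) → (24, 0)

(24, 0)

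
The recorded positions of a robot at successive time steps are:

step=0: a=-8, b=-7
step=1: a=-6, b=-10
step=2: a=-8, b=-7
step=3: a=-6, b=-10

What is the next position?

The jumps are (+2, -3), (-2, +3), (+2, -3) — a geometric progression with ratio -1.
step 4: a=-6, b=-10 + (-2, +3) → a=-8, b=-7

a=-8, b=-7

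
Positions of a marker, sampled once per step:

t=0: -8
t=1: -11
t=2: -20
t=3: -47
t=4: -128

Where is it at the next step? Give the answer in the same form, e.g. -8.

The jumps are -3, -9, -27, -81 — a geometric progression with ratio 3.
step 5: -128 − 243 → -371

-371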